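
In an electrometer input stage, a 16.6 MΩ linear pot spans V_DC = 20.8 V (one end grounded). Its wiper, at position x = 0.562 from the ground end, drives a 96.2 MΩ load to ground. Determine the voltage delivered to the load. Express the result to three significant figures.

Split the track: R_lower = x·R_p = 9.329 MΩ, R_upper = (1−x)·R_p = 7.271 MΩ.
(x·R_p) ‖ R_L = 8.504 MΩ.
Then V_out = V_DC · 8.504/(7.271 + 8.504) = 11.21 V.
(Unloaded: V_out = x·V_DC = 11.7 V.)

V_out ≈ 11.2 V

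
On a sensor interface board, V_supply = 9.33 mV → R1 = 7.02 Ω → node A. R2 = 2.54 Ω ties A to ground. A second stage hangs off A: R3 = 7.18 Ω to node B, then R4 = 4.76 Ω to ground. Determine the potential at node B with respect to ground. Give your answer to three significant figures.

Node A sees R2 in parallel with the series input of stage 2, R3 + R4 = 11.94 Ω.
R2 ‖ (R3+R4) = 2.094 Ω.
So V_A = 9.33 × 0.2298 = 2.144 mV.
Then the unloaded second divider: V_B = V_A × R4/(R3+R4) = 2.144 × 0.3987 = 0.8547 mV.

V_B ≈ 0.855 mV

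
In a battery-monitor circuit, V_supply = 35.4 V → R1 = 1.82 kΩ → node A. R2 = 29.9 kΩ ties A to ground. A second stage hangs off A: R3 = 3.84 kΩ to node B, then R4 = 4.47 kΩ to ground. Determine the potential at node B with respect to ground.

Looking into the second stage from A: R3 + R4 = 8.310 kΩ appears in parallel with R2.
R2 ‖ (R3+R4) = 6.503 kΩ.
First divider: V_A = V_supply · 6.503/(1.82 + 6.503) = 27.66 V.
Then the unloaded second divider: V_B = V_A × R4/(R3+R4) = 27.66 × 0.5379 = 14.88 V.

V_B ≈ 14.9 V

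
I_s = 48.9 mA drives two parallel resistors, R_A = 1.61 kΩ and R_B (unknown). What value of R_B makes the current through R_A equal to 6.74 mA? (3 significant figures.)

In a two-way split, I_A/I_s = R_B/(R_A + R_B).
With f = 0.1378, R_B = R_A · f/(1−f) = 1.61 × 0.1599 = 0.2574 kΩ.

R_B ≈ 0.257 kΩ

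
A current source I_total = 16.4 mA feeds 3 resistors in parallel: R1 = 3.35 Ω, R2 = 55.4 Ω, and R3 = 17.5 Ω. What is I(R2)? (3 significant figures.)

I ≈ 0.792 mA

Conductances: ΣG = 1/3.35 + 1/55.4 + 1/17.5 = 0.3737 (1/Ω).
Current divider: I(R2) = I_total · G_k/ΣG = 16.4 × (0.01805/0.3737) = 16.4 × 0.04830 = 0.7922 mA.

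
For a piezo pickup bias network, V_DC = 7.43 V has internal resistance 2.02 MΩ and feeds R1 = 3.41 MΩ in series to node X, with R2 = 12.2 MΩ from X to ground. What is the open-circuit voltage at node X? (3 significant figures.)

V_th ≈ 5.14 V

R1' = 2.02 + 3.41 = 5.430 MΩ (source resistance + R1).
Open-circuit (no load on X): V_th = V_DC · R2/(R1' + R2) = 7.43 × 12.2/(5.430 + 12.2) = 5.142 V.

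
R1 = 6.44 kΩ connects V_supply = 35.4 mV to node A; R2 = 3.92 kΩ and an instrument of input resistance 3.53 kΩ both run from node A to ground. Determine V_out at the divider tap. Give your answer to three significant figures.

First combine the lower leg with the load: R2 ‖ R_L = 1.857 kΩ.
Then V_out = V_supply · R2'/(R1 + R2') = 35.4 × 1.857/8.297 = 7.924 mV.
(Unloaded it would be 13.4 mV; the load pulls it down.)

V_out ≈ 7.92 mV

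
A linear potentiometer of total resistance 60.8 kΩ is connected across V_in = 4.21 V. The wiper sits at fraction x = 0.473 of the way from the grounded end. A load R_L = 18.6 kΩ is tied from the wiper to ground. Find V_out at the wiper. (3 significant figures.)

Split the track: R_lower = x·R_p = 28.76 kΩ, R_upper = (1−x)·R_p = 32.04 kΩ.
(x·R_p) ‖ R_L = 11.29 kΩ.
Loaded-divider output: V_out = 4.21 × 0.2606 = 1.097 V.
(Unloaded: V_out = x·V_in = 1.99 V.)

V_out ≈ 1.10 V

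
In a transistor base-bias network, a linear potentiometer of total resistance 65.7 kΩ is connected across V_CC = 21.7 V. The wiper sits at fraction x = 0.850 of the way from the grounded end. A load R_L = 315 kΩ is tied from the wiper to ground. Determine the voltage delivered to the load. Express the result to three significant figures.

The pot divides into 9.855 kΩ above the wiper and 55.84 kΩ below.
(x·R_p) ‖ R_L = 47.44 kΩ.
Then V_out = V_CC · 47.44/(9.855 + 47.44) = 17.97 V.

V_out ≈ 18.0 V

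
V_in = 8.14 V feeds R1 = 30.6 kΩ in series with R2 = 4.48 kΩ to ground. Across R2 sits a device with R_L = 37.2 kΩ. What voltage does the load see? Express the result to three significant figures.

V_out ≈ 0.941 V

The load sits in parallel with R2, giving an effective lower resistance R2' = R2·R_L/(R2+R_L) = 3.998 kΩ.
Voltage divider with the loaded lower leg: V_out = 8.14 × 3.998/(30.6 + 3.998) = 8.14 × 0.1156 = 0.9407 V.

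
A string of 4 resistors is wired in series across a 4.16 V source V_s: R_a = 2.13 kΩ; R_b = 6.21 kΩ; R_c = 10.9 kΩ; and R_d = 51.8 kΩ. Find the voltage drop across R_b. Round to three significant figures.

Total series resistance ΣR = 2.13 + 6.21 + 10.9 + 51.8 = 71.04 kΩ.
Voltage divider: V = V_s · (6.210 / 71.04) = 4.16 × 0.08742 = 0.3636 V.

V ≈ 0.364 V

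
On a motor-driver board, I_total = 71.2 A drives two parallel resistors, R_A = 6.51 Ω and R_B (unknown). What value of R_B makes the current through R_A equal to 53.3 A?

R_B ≈ 19.4 Ω

The fraction through R_A equals R_B/(R_A+R_B).
With f = 0.7486, R_B = R_A · f/(1−f) = 6.51 × 2.978 = 19.38 Ω.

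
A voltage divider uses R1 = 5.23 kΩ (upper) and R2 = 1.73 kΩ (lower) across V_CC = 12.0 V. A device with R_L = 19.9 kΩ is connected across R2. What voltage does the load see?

V_out ≈ 2.80 V

R2 ‖ R_L = (1.73 × 19.9)/(1.73 + 19.9) = 1.592 kΩ.
Now apply the divider: V_out = 12.0 × 0.2333 = 2.800 V.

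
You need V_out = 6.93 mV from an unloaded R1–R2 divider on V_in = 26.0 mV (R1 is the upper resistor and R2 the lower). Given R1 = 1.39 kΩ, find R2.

R2 ≈ 0.505 kΩ

Required fraction k = V_out/V_in = 0.2665.
R2 = R1 · 0.2665/(1 − 0.2665) = 0.5051 kΩ.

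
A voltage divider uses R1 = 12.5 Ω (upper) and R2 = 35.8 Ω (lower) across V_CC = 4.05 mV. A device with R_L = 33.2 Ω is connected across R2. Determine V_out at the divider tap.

V_out ≈ 2.35 mV

First combine the lower leg with the load: R2 ‖ R_L = 17.23 Ω.
Now apply the divider: V_out = 4.05 × 0.5795 = 2.347 mV.
(Unloaded it would be 3.00 mV; the load pulls it down.)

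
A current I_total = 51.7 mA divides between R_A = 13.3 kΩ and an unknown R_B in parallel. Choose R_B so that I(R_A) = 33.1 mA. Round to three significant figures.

R_B ≈ 23.7 kΩ

In a two-way split, I_A/I_total = R_B/(R_A + R_B).
33.1/51.7 = R_B/(R_A + R_B) → R_B = R_A · (0.6402)/(1 − 0.6402) = 13.3 × 1.780 = 23.67 kΩ.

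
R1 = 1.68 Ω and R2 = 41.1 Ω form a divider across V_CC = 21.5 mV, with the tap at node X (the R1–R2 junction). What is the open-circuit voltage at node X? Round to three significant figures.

V_th ≈ 20.7 mV

V_th is the unloaded tap voltage: V_CC · R2/(R1+R2) = 21.5 × 0.9607 = 20.66 mV.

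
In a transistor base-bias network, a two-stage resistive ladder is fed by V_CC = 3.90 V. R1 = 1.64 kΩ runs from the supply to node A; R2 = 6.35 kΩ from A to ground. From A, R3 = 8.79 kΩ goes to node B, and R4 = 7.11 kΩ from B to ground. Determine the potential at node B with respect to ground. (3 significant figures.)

Node A sees R2 in parallel with the series input of stage 2, R3 + R4 = 15.90 kΩ.
R2 ‖ (R3+R4) = 4.538 kΩ.
V_A = 3.90 × 4.538/(1.64 + 4.538) = 2.865 V.
V_B = V_A × 0.4472 = 1.281 V.

V_B ≈ 1.28 V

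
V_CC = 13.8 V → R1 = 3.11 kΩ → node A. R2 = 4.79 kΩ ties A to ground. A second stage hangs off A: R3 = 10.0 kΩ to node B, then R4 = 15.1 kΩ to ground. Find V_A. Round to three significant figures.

Looking into the second stage from A: R3 + R4 = 25.10 kΩ appears in parallel with R2.
Effective lower resistance at A: R2 ‖ 25.10 = 4.022 kΩ.
So V_A = 13.8 × 0.5640 = 7.783 V.

V_A ≈ 7.78 V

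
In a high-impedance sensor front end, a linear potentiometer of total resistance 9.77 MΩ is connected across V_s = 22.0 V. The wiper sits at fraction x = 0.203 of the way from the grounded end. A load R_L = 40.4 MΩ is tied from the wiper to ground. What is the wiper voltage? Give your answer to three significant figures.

Split the track: R_lower = x·R_p = 1.983 MΩ, R_upper = (1−x)·R_p = 7.787 MΩ.
(x·R_p) ‖ R_L = 1.891 MΩ.
Loaded-divider output: V_out = 22.0 × 0.1954 = 4.298 V.
(Unloaded: V_out = x·V_s = 4.47 V.)

V_out ≈ 4.30 V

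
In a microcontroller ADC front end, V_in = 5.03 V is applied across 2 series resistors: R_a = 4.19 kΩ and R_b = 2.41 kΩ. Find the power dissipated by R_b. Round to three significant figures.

ΣR = 6.600 kΩ → I = 5.03/6.600 = 0.7621 mA.
P(R_b) = I²·R_b = (0.7621)² × 2.41 = 1.400 mW.

P ≈ 1.40 mW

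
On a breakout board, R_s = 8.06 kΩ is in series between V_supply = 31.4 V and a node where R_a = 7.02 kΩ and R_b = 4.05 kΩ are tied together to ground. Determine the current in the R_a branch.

I ≈ 1.08 mA

Equivalent of the parallel group: R_p = 2.568 kΩ.
V_A by voltage divider: V_A = 31.4 × 2.568/(8.06 + 2.568) = 7.588 V.
Branch current I = V_A/R_a = 7.588/7.02 = 1.081 mA.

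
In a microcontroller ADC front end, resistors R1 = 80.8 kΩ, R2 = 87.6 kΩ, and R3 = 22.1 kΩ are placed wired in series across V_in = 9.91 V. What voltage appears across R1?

ΣR = 80.8 + 87.6 + 22.1 = 190.5 kΩ.
Voltage divider: V = V_in · (80.80 / 190.5) = 9.91 × 0.4241 = 4.203 V.

V ≈ 4.20 V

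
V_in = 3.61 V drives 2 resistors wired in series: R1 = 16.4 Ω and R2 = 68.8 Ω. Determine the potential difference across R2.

ΣR = 16.4 + 68.8 = 85.20 Ω.
Voltage divider: V = V_in · (68.80 / 85.20) = 3.61 × 0.8075 = 2.915 V.

V ≈ 2.92 V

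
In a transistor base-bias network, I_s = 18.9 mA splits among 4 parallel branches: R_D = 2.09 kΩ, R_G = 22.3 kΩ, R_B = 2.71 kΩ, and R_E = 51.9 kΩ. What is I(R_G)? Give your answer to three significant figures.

I ≈ 0.930 mA

ΣG = 1/2.09 + 1/22.3 + 1/2.71 + 1/51.9 = 0.9116.
By the current-divider rule, I = I_s · G_k/ΣG = 18.9 × 0.04919 = 0.9297 mA.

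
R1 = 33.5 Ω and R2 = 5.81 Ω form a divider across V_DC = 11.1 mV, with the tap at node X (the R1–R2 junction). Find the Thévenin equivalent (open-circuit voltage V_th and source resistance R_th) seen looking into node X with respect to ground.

V_th ≈ 1.64 mV, R_th ≈ 4.95 Ω

Open-circuit (no load on X): V_th = V_DC · R2/(R1 + R2) = 11.1 × 5.81/(33.50 + 5.81) = 1.641 mV.
Looking into X with the source shorted: R_th = R1·R2/(R1+R2) = 33.50 × 5.81/39.31 = 4.951 Ω.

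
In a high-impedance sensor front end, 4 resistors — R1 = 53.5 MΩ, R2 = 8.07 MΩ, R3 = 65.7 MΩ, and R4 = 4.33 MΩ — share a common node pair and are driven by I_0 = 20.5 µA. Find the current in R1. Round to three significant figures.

ΣG = 1/53.5 + 1/8.07 + 1/65.7 + 1/4.33 = 0.3888.
Current divider: I(R1) = I_0 · G_k/ΣG = 20.5 × (0.01869/0.3888) = 20.5 × 0.04808 = 0.9856 µA.

I ≈ 0.986 µA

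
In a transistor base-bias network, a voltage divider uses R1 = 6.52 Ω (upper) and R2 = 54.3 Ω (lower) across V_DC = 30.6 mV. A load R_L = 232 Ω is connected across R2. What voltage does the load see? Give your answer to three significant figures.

V_out ≈ 26.7 mV

R2 ‖ R_L = (54.3 × 232)/(54.3 + 232) = 44.00 Ω.
Voltage divider with the loaded lower leg: V_out = 30.6 × 44.00/(6.52 + 44.00) = 30.6 × 0.8709 = 26.65 mV.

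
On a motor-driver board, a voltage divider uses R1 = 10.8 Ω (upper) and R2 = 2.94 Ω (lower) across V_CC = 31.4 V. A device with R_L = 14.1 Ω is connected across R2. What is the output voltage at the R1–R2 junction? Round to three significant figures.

V_out ≈ 5.77 V

R2 ‖ R_L = (2.94 × 14.1)/(2.94 + 14.1) = 2.433 Ω.
Now apply the divider: V_out = 31.4 × 0.1838 = 5.773 V.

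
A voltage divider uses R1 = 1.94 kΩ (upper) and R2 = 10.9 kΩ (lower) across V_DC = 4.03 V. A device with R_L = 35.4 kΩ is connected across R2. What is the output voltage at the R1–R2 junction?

R2 ‖ R_L = (10.9 × 35.4)/(10.9 + 35.4) = 8.334 kΩ.
Then V_out = V_DC · R2'/(R1 + R2') = 4.03 × 8.334/10.27 = 3.269 V.
(Unloaded it would be 3.42 V; the load pulls it down.)

V_out ≈ 3.27 V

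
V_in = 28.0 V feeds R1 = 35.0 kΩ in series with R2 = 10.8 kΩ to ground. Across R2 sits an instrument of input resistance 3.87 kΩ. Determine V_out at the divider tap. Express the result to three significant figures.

V_out ≈ 2.11 V

First combine the lower leg with the load: R2 ‖ R_L = 2.849 kΩ.
Then V_out = V_in · R2'/(R1 + R2') = 28.0 × 2.849/37.85 = 2.108 V.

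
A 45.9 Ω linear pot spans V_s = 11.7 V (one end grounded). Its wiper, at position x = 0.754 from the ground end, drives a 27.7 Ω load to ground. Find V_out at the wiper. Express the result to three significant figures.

Split the track: R_lower = x·R_p = 34.61 Ω, R_upper = (1−x)·R_p = 11.29 Ω.
R_L loads the lower segment: effective lower R = 15.39 Ω.
Then V_out = V_s · 15.39/(11.29 + 15.39) = 6.748 V.

V_out ≈ 6.75 V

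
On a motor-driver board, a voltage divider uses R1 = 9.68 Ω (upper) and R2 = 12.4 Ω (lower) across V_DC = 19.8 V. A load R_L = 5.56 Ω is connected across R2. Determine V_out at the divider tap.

V_out ≈ 5.62 V

First combine the lower leg with the load: R2 ‖ R_L = 3.839 Ω.
Voltage divider with the loaded lower leg: V_out = 19.8 × 3.839/(9.68 + 3.839) = 19.8 × 0.2840 = 5.622 V.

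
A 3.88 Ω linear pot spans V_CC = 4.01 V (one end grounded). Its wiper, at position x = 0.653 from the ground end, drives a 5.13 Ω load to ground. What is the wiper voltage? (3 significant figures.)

V_out ≈ 2.24 V

Lower segment x·R_p = 2.534 Ω; upper segment (1−x)·R_p = 1.346 Ω.
(x·R_p) ‖ R_L = 1.696 Ω.
Then V_out = V_CC · 1.696/(1.346 + 1.696) = 2.235 V.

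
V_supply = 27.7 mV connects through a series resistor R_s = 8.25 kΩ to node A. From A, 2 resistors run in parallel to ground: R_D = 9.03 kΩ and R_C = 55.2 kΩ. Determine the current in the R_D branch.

Parallel bank: R_p = 1/(1/9.03 + 1/55.2) = 7.760 kΩ.
V_A by voltage divider: V_A = 27.7 × 7.760/(8.25 + 7.760) = 13.43 mV.
Branch current I = V_A/R_D = 13.43/9.03 = 1.487 µA.

I ≈ 1.49 µA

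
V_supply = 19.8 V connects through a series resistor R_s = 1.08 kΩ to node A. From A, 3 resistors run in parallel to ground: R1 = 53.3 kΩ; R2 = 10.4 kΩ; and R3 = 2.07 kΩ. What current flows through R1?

I ≈ 0.226 mA

Combine the parallel branches: R_p = (1/53.3 + 1/10.4 + 1/2.07)⁻¹ = 1.672 kΩ.
Node voltage V_A = V_supply · R_p/(R_s + R_p) = 19.8 × 0.6076 = 12.03 V.
Branch current I = V_A/R1 = 12.03/53.3 = 0.2257 mA.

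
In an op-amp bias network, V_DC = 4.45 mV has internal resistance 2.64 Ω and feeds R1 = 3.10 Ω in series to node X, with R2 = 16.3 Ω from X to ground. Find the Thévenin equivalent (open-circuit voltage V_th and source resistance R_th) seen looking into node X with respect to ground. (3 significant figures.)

V_th ≈ 3.29 mV, R_th ≈ 4.25 Ω

R1' = 2.64 + 3.10 = 5.740 Ω (source resistance + R1).
V_th is the unloaded tap voltage: V_DC · R2/(R1'+R2) = 4.45 × 0.7396 = 3.291 mV.
With V_DC suppressed (replaced by a short), R_th = R1' ‖ R2 = (5.740 × 16.3)/(5.740 + 16.3) = 4.245 Ω.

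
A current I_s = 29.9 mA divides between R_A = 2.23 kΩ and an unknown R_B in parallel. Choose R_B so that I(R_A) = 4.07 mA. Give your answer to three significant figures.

In a two-way split, I_A/I_s = R_B/(R_A + R_B).
With f = 0.1361, R_B = R_A · f/(1−f) = 2.23 × 0.1576 = 0.3514 kΩ.

R_B ≈ 0.351 kΩ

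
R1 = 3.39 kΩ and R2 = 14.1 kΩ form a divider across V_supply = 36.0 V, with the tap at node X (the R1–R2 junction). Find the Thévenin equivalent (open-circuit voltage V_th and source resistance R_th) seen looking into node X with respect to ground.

V_th is the unloaded tap voltage: V_supply · R2/(R1+R2) = 36.0 × 0.8062 = 29.02 V.
Looking into X with the source shorted: R_th = R1·R2/(R1+R2) = 3.390 × 14.1/17.49 = 2.733 kΩ.

V_th ≈ 29.0 V, R_th ≈ 2.73 kΩ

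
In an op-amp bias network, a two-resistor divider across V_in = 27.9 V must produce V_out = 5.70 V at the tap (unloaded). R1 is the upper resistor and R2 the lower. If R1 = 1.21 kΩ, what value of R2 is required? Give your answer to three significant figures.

R2 ≈ 0.311 kΩ

The divider ratio is R2/(R1+R2) = 5.70/27.9 = 0.2043.
So R2 = R1 · V_out/(V_in − V_out) = 1.21 × 5.70/(27.9 − 5.70) = 1.21 × 0.2568 = 0.3107 kΩ.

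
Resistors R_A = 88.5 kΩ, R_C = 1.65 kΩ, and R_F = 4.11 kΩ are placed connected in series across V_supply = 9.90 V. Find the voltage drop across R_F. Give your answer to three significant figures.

V ≈ 0.432 V

Total series resistance ΣR = 88.5 + 1.65 + 4.11 = 94.26 kΩ.
Voltage divider: V = V_supply · (4.110 / 94.26) = 9.90 × 0.04360 = 0.4317 V.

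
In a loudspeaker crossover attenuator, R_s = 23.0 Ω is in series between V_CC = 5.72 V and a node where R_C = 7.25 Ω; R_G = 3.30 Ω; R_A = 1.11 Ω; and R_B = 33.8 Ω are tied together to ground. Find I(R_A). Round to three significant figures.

I ≈ 0.158 A

Combine the parallel branches: R_p = (1/7.25 + 1/3.30 + 1/1.11 + 1/33.8)⁻¹ = 0.7292 Ω.
Node voltage V_A = V_CC · R_p/(R_s + R_p) = 5.72 × 0.03073 = 0.1758 V.
I(R_A) = V_A / R_A = 0.1758/1.11 = 0.1583 A.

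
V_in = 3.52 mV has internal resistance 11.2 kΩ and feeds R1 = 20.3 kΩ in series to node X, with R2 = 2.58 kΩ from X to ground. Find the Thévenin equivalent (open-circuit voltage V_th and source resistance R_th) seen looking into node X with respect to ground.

R1' = 11.2 + 20.3 = 31.50 kΩ (source resistance + R1).
With X open, the divider is unloaded: V_th = 3.52 × 2.58/34.08 = 0.2665 mV.
Zeroing V_in shorts the top of R1' to ground, so R_th = R1' ‖ R2 = 2.385 kΩ.

V_th ≈ 0.266 mV, R_th ≈ 2.38 kΩ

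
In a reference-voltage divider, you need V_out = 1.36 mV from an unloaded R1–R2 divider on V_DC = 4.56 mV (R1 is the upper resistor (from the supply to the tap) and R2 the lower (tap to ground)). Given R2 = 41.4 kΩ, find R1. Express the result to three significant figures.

The divider ratio is R2/(R1+R2) = 1.36/4.56 = 0.2982.
So R1 = R2 · (V_DC/V_out − 1) = 41.4 × (4.56/1.36 − 1) = 41.4 × 2.353 = 97.41 kΩ.

R1 ≈ 97.4 kΩ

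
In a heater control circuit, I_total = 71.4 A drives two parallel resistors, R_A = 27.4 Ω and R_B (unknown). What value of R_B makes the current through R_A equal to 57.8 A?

R_B ≈ 116 Ω

The fraction through R_A equals R_B/(R_A+R_B).
With f = 0.8095, R_B = R_A · f/(1−f) = 27.4 × 4.250 = 116.4 Ω.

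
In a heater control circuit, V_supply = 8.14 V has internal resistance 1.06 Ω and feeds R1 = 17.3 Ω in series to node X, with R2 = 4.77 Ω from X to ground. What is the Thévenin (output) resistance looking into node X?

R_th ≈ 3.79 Ω

R1' = 1.06 + 17.3 = 18.36 Ω (source resistance + R1).
With V_supply suppressed (replaced by a short), R_th = R1' ‖ R2 = (18.36 × 4.77)/(18.36 + 4.77) = 3.786 Ω.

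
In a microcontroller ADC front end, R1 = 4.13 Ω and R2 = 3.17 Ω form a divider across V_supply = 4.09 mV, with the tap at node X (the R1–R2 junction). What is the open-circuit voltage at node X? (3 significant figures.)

V_th is the unloaded tap voltage: V_supply · R2/(R1+R2) = 4.09 × 0.4342 = 1.776 mV.

V_th ≈ 1.78 mV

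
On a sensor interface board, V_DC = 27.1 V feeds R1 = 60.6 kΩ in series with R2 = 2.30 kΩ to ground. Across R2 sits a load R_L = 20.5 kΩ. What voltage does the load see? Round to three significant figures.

V_out ≈ 0.894 V

R2 ‖ R_L = (2.30 × 20.5)/(2.30 + 20.5) = 2.068 kΩ.
Now apply the divider: V_out = 27.1 × 0.03300 = 0.8943 V.
(Unloaded it would be 0.991 V; the load pulls it down.)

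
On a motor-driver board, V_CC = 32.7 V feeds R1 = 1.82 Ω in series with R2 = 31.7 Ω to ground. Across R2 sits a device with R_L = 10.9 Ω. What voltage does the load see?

V_out ≈ 26.7 V

First combine the lower leg with the load: R2 ‖ R_L = 8.111 Ω.
Now apply the divider: V_out = 32.7 × 0.8167 = 26.71 V.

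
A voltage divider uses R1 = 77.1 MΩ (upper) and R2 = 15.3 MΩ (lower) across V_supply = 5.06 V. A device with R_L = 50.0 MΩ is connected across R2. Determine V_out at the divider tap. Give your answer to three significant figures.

The load sits in parallel with R2, giving an effective lower resistance R2' = R2·R_L/(R2+R_L) = 11.72 MΩ.
Now apply the divider: V_out = 5.06 × 0.1319 = 0.6674 V.
(Unloaded it would be 0.838 V; the load pulls it down.)

V_out ≈ 0.667 V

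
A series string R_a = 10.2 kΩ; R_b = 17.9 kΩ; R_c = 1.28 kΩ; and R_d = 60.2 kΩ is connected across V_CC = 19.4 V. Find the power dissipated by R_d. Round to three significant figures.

ΣR = 89.58 kΩ → I = 19.4/89.58 = 0.2166 mA.
V(R_d) = I·R = 13.04 V; P = V·I = 13.04 × 0.2166 = 2.823 mW.

P ≈ 2.82 mW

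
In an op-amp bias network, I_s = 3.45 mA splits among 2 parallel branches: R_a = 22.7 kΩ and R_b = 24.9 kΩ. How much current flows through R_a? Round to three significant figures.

I ≈ 1.80 mA

Two-branch current divider: I_k = I_s · R_other/(R_1 + R_2).
I(R_a) = 3.45 × 24.9/(22.7 + 24.9) = 3.45 × 0.5231 = 1.805 mA.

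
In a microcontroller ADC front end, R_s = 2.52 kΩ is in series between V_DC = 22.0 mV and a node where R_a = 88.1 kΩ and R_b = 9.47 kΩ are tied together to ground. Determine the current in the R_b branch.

I ≈ 1.79 µA

Combine the parallel branches: R_p = (1/88.1 + 1/9.47)⁻¹ = 8.551 kΩ.
V_A by voltage divider: V_A = 22.0 × 8.551/(2.52 + 8.551) = 16.99 mV.
I(R_b) = V_A / R_b = 16.99/9.47 = 1.794 µA.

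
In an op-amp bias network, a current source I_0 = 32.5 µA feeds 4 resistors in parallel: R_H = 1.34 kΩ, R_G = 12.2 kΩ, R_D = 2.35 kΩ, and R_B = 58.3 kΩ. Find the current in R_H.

I ≈ 19.1 µA

ΣG = 1/1.34 + 1/12.2 + 1/2.35 + 1/58.3 = 1.271.
By the current-divider rule, I = I_0 · G_k/ΣG = 32.5 × 0.5872 = 19.08 µA.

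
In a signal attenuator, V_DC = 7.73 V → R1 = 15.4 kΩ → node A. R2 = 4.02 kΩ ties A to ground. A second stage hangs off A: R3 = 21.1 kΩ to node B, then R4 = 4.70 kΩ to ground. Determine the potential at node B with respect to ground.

V_B ≈ 0.259 V

The second stage (R3 + R4 = 25.80 kΩ) loads node A in parallel with R2.
Effective lower resistance at A: R2 ‖ 25.80 = 3.478 kΩ.
First divider: V_A = V_DC · 3.478/(15.4 + 3.478) = 1.424 V.
Stage 2 is unloaded, so V_B = V_A · R4/(R3+R4) = 1.424 × 4.70/25.80 = 0.2594 V.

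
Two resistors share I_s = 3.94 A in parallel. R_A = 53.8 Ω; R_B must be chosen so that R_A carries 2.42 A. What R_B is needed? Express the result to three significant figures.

The fraction through R_A equals R_B/(R_A+R_B).
With f = 0.6142, R_B = R_A · f/(1−f) = 53.8 × 1.592 = 85.66 Ω.

R_B ≈ 85.7 Ω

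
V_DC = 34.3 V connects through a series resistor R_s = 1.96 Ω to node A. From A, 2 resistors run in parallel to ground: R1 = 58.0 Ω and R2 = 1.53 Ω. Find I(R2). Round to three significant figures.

I ≈ 9.68 A

Equivalent of the parallel group: R_p = 1.491 Ω.
Node voltage V_A = V_DC · R_p/(R_s + R_p) = 34.3 × 0.4320 = 14.82 V.
Branch current I = V_A/R2 = 14.82/1.53 = 9.685 A.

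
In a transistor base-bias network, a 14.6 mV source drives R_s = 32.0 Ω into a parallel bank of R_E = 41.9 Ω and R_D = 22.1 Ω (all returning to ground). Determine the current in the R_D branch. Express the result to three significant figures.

I ≈ 0.206 mA

Combine the parallel branches: R_p = (1/41.9 + 1/22.1)⁻¹ = 14.47 Ω.
V_A = 14.6 × 14.47/46.47 = 4.546 mV.
Branch current I = V_A/R_D = 4.546/22.1 = 0.2057 mA.
(Check via current divider: I_total = 0.3142 mA; share G_k/ΣG = 0.6547 → same result.)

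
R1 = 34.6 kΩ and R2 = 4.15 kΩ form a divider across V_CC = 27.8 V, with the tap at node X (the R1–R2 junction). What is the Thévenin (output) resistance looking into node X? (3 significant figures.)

R_th ≈ 3.71 kΩ

With V_CC suppressed (replaced by a short), R_th = R1 ‖ R2 = (34.60 × 4.15)/(34.60 + 4.15) = 3.706 kΩ.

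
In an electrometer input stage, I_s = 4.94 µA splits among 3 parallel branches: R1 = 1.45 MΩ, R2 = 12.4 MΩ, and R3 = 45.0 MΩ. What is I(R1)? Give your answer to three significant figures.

ΣG = 1/1.45 + 1/12.4 + 1/45.0 = 0.7925.
R1 takes the fraction G_k/ΣG = 0.6897/0.7925 = 0.8702, so I = 4.94 × 0.8702 = 4.299 µA.

I ≈ 4.30 µA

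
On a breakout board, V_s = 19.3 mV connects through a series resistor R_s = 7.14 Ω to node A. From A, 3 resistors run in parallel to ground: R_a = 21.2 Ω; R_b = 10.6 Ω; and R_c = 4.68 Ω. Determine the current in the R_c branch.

Combine the parallel branches: R_p = (1/21.2 + 1/10.6 + 1/4.68)⁻¹ = 2.815 Ω.
V_A = 19.3 × 2.815/9.955 = 5.458 mV.
I(R_c) = V_A / R_c = 5.458/4.68 = 1.166 mA.
(Equivalently: I_total = 1.939 mA, then current-divider fraction G_k/ΣG = 0.6016.)

I ≈ 1.17 mA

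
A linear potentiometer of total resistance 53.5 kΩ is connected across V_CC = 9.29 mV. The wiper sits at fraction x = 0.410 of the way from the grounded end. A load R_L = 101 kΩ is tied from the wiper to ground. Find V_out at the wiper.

V_out ≈ 3.38 mV

Lower segment x·R_p = 21.93 kΩ; upper segment (1−x)·R_p = 31.57 kΩ.
Lower segment in parallel with the load: 21.93 ‖ 101 = 18.02 kΩ.
Then V_out = V_CC · 18.02/(31.57 + 18.02) = 3.376 mV.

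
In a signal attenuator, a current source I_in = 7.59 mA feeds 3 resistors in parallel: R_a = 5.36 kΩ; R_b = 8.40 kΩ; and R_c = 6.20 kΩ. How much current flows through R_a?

Total conductance ΣG = 1/5.36 + 1/8.40 + 1/6.20 = 0.4669 (units of 1/kΩ).
By the current-divider rule, I = I_in · G_k/ΣG = 7.59 × 0.3996 = 3.033 mA.

I ≈ 3.03 mA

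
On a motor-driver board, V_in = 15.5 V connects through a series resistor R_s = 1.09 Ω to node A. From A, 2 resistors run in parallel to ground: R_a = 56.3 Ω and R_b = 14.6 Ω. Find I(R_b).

I ≈ 0.970 A

Equivalent of the parallel group: R_p = 11.59 Ω.
Node voltage V_A = V_in · R_p/(R_s + R_p) = 15.5 × 0.9141 = 14.17 V.
I(R_b) = V_A / R_b = 14.17/14.6 = 0.9704 A.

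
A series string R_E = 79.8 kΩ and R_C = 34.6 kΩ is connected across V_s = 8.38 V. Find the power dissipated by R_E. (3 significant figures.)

P ≈ 0.428 mW

The common current is I = 8.38/114.4 = 0.07325 mA.
V(R_E) = I·R = 5.845 V; P = V·I = 5.845 × 0.07325 = 0.4282 mW.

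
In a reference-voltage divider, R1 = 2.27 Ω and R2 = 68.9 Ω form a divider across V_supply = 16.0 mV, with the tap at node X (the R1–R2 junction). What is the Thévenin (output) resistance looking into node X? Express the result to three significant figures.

Looking into X with the source shorted: R_th = R1·R2/(R1+R2) = 2.270 × 68.9/71.17 = 2.198 Ω.

R_th ≈ 2.20 Ω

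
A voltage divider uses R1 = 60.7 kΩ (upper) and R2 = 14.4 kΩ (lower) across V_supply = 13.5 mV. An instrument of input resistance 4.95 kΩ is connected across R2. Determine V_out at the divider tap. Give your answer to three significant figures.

First combine the lower leg with the load: R2 ‖ R_L = 3.684 kΩ.
Then V_out = V_supply · R2'/(R1 + R2') = 13.5 × 3.684/64.38 = 0.7724 mV.
(Unloaded it would be 2.59 mV; the load pulls it down.)

V_out ≈ 0.772 mV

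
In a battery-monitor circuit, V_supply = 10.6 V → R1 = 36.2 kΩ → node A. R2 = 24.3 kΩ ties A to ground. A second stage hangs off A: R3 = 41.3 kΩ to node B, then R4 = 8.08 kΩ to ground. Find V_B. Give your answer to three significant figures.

Looking into the second stage from A: R3 + R4 = 49.38 kΩ appears in parallel with R2.
Effective lower resistance at A: R2 ‖ 49.38 = 16.29 kΩ.
First divider: V_A = V_supply · 16.29/(36.2 + 16.29) = 3.289 V.
Then the unloaded second divider: V_B = V_A × R4/(R3+R4) = 3.289 × 0.1636 = 0.5382 V.

V_B ≈ 0.538 V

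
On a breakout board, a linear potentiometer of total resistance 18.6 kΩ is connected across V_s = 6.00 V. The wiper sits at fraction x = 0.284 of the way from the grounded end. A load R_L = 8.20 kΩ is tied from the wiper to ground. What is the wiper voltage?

V_out ≈ 1.17 V

Lower segment x·R_p = 5.282 kΩ; upper segment (1−x)·R_p = 13.32 kΩ.
Lower segment in parallel with the load: 5.282 ‖ 8.20 = 3.213 kΩ.
Then V_out = V_s · 3.213/(13.32 + 3.213) = 1.166 V.
(Unloaded: V_out = x·V_s = 1.70 V.)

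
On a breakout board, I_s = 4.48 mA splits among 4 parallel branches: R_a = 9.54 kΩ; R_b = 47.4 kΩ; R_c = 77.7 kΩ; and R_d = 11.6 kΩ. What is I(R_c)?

I ≈ 0.256 mA

Conductances: ΣG = 1/9.54 + 1/47.4 + 1/77.7 + 1/11.6 = 0.2250 (1/kΩ).
R_c takes the fraction G_k/ΣG = 0.01287/0.2250 = 0.05720, so I = 4.48 × 0.05720 = 0.2563 mA.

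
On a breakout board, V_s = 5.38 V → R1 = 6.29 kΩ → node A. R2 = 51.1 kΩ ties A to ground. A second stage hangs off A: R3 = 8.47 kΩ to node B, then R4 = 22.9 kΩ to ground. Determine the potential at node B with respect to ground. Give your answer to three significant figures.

The second stage (R3 + R4 = 31.37 kΩ) loads node A in parallel with R2.
R2 ‖ (R3+R4) = 19.44 kΩ.
So V_A = 5.38 × 0.7555 = 4.065 V.
V_B = V_A × 0.7300 = 2.967 V.

V_B ≈ 2.97 V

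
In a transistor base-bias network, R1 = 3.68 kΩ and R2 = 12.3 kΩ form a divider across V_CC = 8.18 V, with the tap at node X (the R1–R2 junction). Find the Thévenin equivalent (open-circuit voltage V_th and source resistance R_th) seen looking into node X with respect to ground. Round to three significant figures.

V_th ≈ 6.30 V, R_th ≈ 2.83 kΩ

With X open, the divider is unloaded: V_th = 8.18 × 12.3/15.98 = 6.296 V.
With V_CC suppressed (replaced by a short), R_th = R1 ‖ R2 = (3.680 × 12.3)/(3.680 + 12.3) = 2.833 kΩ.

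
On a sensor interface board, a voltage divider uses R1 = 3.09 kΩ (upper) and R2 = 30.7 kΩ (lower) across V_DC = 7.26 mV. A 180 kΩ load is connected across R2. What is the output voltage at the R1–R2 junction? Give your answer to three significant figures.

V_out ≈ 6.49 mV

First combine the lower leg with the load: R2 ‖ R_L = 26.23 kΩ.
Now apply the divider: V_out = 7.26 × 0.8946 = 6.495 mV.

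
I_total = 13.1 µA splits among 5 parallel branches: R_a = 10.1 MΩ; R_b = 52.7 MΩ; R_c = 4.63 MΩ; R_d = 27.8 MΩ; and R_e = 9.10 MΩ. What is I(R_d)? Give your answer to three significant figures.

ΣG = 1/10.1 + 1/52.7 + 1/4.63 + 1/27.8 + 1/9.10 = 0.4798.
Current divider: I(R_d) = I_total · G_k/ΣG = 13.1 × (0.03597/0.4798) = 13.1 × 0.07497 = 0.9821 µA.

I ≈ 0.982 µA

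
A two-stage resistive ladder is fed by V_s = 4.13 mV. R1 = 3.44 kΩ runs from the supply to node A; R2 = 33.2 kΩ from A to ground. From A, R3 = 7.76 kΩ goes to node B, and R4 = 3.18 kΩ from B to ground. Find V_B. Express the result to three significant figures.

V_B ≈ 0.847 mV

Node A sees R2 in parallel with the series input of stage 2, R3 + R4 = 10.94 kΩ.
Effective lower resistance at A: R2 ‖ 10.94 = 8.229 kΩ.
First divider: V_A = V_s · 8.229/(3.44 + 8.229) = 2.912 mV.
Stage 2 is unloaded, so V_B = V_A · R4/(R3+R4) = 2.912 × 3.18/10.94 = 0.8466 mV.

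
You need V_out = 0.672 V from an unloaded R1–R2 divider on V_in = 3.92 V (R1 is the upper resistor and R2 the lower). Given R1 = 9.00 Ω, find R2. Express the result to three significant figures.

V_out/V_in = R2/(R1+R2) = 0.1714.
So R2 = R1 · V_out/(V_in − V_out) = 9.00 × 0.672/(3.92 − 0.672) = 9.00 × 0.2069 = 1.862 Ω.

R2 ≈ 1.86 Ω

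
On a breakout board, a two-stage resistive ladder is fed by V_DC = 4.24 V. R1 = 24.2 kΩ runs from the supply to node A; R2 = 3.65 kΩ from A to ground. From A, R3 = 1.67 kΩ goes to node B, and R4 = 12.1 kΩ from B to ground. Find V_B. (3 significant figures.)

V_B ≈ 0.397 V

Looking into the second stage from A: R3 + R4 = 13.77 kΩ appears in parallel with R2.
R2 ‖ (R3+R4) = 2.885 kΩ.
So V_A = 4.24 × 0.1065 = 0.4517 V.
Then the unloaded second divider: V_B = V_A × R4/(R3+R4) = 0.4517 × 0.8787 = 0.3969 V.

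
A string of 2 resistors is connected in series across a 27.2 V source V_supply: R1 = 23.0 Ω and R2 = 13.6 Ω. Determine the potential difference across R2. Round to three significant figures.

Series total: ΣR = 23.0 + 13.6 = 36.60 Ω.
By the voltage-divider rule, V = 27.2 × 13.60/36.60 = 10.11 V.

V ≈ 10.1 V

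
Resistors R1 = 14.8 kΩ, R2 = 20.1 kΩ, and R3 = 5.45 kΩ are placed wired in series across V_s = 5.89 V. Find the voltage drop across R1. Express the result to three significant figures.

Total series resistance ΣR = 14.8 + 20.1 + 5.45 = 40.35 kΩ.
Voltage divider: V = V_s · (14.80 / 40.35) = 5.89 × 0.3668 = 2.160 V.

V ≈ 2.16 V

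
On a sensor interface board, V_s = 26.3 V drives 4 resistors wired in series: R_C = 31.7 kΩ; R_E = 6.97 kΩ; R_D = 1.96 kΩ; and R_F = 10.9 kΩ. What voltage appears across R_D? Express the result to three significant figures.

Total series resistance ΣR = 31.7 + 6.97 + 1.96 + 10.9 = 51.53 kΩ.
By the voltage-divider rule, V = 26.3 × 1.960/51.53 = 1.000 V.

V ≈ 1.00 V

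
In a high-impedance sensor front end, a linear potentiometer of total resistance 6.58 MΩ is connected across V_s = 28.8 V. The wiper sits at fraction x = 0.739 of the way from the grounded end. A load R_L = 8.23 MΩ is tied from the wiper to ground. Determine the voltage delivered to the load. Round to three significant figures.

V_out ≈ 18.4 V

Split the track: R_lower = x·R_p = 4.863 MΩ, R_upper = (1−x)·R_p = 1.717 MΩ.
(x·R_p) ‖ R_L = 3.057 MΩ.
V_out = 28.8 × 3.057/(1.717 + 3.057) = 18.44 V.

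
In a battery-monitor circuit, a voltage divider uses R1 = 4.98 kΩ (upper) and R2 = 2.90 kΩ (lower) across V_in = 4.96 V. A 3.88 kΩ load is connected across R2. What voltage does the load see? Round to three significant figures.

The load sits in parallel with R2, giving an effective lower resistance R2' = R2·R_L/(R2+R_L) = 1.660 kΩ.
Now apply the divider: V_out = 4.96 × 0.2500 = 1.240 V.
(Unloaded it would be 1.83 V; the load pulls it down.)

V_out ≈ 1.24 V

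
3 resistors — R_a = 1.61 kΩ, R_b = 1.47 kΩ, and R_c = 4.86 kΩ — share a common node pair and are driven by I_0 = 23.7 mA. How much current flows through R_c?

I ≈ 3.24 mA

ΣG = 1/1.61 + 1/1.47 + 1/4.86 = 1.507.
By the current-divider rule, I = I_0 · G_k/ΣG = 23.7 × 0.1365 = 3.236 mA.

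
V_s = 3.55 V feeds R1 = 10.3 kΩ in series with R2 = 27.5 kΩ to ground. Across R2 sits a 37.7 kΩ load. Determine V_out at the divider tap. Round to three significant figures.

R2 ‖ R_L = (27.5 × 37.7)/(27.5 + 37.7) = 15.90 kΩ.
Now apply the divider: V_out = 3.55 × 0.6069 = 2.154 V.

V_out ≈ 2.15 V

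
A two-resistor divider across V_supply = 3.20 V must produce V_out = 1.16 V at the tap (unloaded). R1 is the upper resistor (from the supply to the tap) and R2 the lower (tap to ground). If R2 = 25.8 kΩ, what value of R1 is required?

R1 ≈ 45.4 kΩ

V_out/V_supply = R2/(R1+R2) = 0.3625.
So R1 = R2 · (V_supply/V_out − 1) = 25.8 × (3.20/1.16 − 1) = 25.8 × 1.759 = 45.37 kΩ.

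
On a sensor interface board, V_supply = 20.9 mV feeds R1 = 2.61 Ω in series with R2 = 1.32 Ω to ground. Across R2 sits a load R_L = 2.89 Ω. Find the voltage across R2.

The load sits in parallel with R2, giving an effective lower resistance R2' = R2·R_L/(R2+R_L) = 0.9061 Ω.
Then V_out = V_supply · R2'/(R1 + R2') = 20.9 × 0.9061/3.516 = 5.386 mV.

V_out ≈ 5.39 mV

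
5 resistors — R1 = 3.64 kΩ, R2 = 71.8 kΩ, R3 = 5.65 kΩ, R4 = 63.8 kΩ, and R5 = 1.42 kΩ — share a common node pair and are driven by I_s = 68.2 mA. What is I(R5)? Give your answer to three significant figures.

Conductances: ΣG = 1/3.64 + 1/71.8 + 1/5.65 + 1/63.8 + 1/1.42 = 1.186 (1/kΩ).
R5 takes the fraction G_k/ΣG = 0.7042/1.186 = 0.5940, so I = 68.2 × 0.5940 = 40.51 mA.

I ≈ 40.5 mA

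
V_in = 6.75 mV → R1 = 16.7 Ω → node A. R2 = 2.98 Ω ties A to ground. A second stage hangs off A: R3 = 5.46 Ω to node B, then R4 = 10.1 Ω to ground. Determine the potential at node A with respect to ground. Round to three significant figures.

Looking into the second stage from A: R3 + R4 = 15.56 Ω appears in parallel with R2.
Effective lower resistance at A: R2 ‖ 15.56 = 2.501 Ω.
First divider: V_A = V_in · 2.501/(16.7 + 2.501) = 0.8792 mV.

V_A ≈ 0.879 mV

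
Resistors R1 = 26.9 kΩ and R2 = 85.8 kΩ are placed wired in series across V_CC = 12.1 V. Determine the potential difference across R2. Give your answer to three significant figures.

V ≈ 9.21 V

ΣR = 26.9 + 85.8 = 112.7 kΩ.
Voltage divider: V = V_CC · (85.80 / 112.7) = 12.1 × 0.7613 = 9.212 V.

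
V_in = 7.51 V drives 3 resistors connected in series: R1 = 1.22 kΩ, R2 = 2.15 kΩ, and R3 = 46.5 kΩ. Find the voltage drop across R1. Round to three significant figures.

V ≈ 0.184 V

ΣR = 1.22 + 2.15 + 46.5 = 49.87 kΩ.
V = V_in · R/ΣR = 7.51 × 0.02446 = 0.1837 V.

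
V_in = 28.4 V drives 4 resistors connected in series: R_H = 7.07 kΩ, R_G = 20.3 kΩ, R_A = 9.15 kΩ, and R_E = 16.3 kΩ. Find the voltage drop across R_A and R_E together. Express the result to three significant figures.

Series total: ΣR = 7.07 + 20.3 + 9.15 + 16.3 = 52.82 kΩ.
R_{R_A..R_E} = 9.15 + 16.3 = 25.45 kΩ.
Voltage divider: V = V_in · (25.45 / 52.82) = 28.4 × 0.4818 = 13.68 V.

V ≈ 13.7 V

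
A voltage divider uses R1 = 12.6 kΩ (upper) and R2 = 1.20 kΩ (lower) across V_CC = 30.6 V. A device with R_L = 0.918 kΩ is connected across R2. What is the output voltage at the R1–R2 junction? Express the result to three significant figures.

V_out ≈ 1.21 V

First combine the lower leg with the load: R2 ‖ R_L = 0.5201 kΩ.
Voltage divider with the loaded lower leg: V_out = 30.6 × 0.5201/(12.6 + 0.5201) = 30.6 × 0.03964 = 1.213 V.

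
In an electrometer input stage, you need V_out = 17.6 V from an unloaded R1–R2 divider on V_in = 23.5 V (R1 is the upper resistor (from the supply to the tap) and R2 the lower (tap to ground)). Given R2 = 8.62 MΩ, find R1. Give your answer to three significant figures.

R1 ≈ 2.89 MΩ

The divider ratio is R2/(R1+R2) = 17.6/23.5 = 0.7489.
So R1 = R2 · (V_in/V_out − 1) = 8.62 × (23.5/17.6 − 1) = 8.62 × 0.3352 = 2.890 MΩ.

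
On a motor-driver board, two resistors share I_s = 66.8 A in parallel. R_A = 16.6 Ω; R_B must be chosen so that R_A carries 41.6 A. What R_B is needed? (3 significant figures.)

The fraction through R_A equals R_B/(R_A+R_B).
With f = 0.6228, R_B = R_A · f/(1−f) = 16.6 × 1.651 = 27.40 Ω.

R_B ≈ 27.4 Ω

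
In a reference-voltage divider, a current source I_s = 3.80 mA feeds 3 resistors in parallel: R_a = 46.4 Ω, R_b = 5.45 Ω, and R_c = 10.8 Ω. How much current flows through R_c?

I ≈ 1.18 mA

Total conductance ΣG = 1/46.4 + 1/5.45 + 1/10.8 = 0.2976 (units of 1/Ω).
R_c takes the fraction G_k/ΣG = 0.09259/0.2976 = 0.3111, so I = 3.80 × 0.3111 = 1.182 mA.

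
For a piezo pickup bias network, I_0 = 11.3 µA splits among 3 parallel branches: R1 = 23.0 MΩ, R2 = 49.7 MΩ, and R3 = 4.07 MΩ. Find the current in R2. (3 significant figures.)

Conductances: ΣG = 1/23.0 + 1/49.7 + 1/4.07 = 0.3093 (1/MΩ).
By the current-divider rule, I = I_0 · G_k/ΣG = 11.3 × 0.06505 = 0.7351 µA.

I ≈ 0.735 µA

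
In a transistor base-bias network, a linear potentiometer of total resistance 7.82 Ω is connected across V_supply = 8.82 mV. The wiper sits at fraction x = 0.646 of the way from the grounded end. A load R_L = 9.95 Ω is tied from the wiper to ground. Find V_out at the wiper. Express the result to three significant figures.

V_out ≈ 4.83 mV

The pot divides into 2.768 Ω above the wiper and 5.052 Ω below.
Lower segment in parallel with the load: 5.052 ‖ 9.95 = 3.351 Ω.
V_out = 8.82 × 3.351/(2.768 + 3.351) = 4.830 mV.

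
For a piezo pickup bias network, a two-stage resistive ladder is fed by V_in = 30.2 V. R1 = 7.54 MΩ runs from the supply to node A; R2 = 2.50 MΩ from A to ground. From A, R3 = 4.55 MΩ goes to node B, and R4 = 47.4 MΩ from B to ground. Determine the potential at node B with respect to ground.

V_B ≈ 6.62 V

The second stage (R3 + R4 = 51.95 MΩ) loads node A in parallel with R2.
R2 ‖ (R3+R4) = 2.385 MΩ.
V_A = 30.2 × 2.385/(7.54 + 2.385) = 7.258 V.
Stage 2 is unloaded, so V_B = V_A · R4/(R3+R4) = 7.258 × 47.4/51.95 = 6.622 V.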